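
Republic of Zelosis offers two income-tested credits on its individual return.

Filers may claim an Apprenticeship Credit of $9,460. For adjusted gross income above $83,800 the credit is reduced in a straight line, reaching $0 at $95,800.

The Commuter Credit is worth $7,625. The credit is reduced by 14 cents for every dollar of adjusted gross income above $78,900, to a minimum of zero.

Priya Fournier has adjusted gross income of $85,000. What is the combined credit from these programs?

$15,285

Apprenticeship Credit: $85,000 is $1,200 into a $12,000 phase-out range, leaving 10,800/12,000 of the credit: $9,460 × 10,800/12,000 = $8,514.
Commuter Credit: 14% of the $6,100 excess over $78,900 is $854; credit = $7,625 − $854 = $6,771.
Total: $8,514 + $6,771 = $15,285.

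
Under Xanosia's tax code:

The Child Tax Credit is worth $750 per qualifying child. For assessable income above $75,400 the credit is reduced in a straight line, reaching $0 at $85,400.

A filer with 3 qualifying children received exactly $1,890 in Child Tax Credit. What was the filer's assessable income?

$77,000

Full credit = 3 × $750 = $2,250.
$1,890 is 1,890/2,250 of the full $2,250, so 360/2,250 of the $10,000 range has been used: income = $75,400 + $10,000 × 360/2,250 = $77,000.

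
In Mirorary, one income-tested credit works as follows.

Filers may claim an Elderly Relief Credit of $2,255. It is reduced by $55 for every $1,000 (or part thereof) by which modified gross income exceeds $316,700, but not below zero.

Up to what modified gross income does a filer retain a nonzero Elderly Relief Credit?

$356,700

After 40 increments the reduction is 40 × $55 = $2,200, leaving $55; one more increment wipes it out. Increment 40 ends at excess 40 × $1,000 = $40,000, so the highest qualifying income is $316,700 + $40,000 = $356,700.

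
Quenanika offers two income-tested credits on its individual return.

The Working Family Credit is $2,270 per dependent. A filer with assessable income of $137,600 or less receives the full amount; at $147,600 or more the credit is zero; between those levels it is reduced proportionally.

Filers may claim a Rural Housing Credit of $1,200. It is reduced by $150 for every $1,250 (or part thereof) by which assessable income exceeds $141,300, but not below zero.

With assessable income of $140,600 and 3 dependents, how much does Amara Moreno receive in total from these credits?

Working Family Credit: base = 3 × $2,270 = $6,810. $140,600 is $3,000 into a $10,000 phase-out range, leaving 7,000/10,000 of the credit: $6,810 × 7,000/10,000 = $4,767.
Rural Housing Credit: $140,600 is at or below the $141,300 threshold, so the full $1,200 applies.
Total: $4,767 + $1,200 = $5,967.

$5,967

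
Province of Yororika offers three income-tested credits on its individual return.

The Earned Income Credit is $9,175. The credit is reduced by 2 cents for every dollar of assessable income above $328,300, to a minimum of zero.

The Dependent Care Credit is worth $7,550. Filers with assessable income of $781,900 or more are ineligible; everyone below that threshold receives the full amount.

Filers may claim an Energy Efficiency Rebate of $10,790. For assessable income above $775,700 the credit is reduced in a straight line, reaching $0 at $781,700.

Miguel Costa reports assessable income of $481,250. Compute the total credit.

$24,456

Earned Income Credit: 2% of the $152,950 excess over $328,300 is $3,059; credit = $9,175 − $3,059 = $6,116.
Dependent Care Credit: $481,250 is below the $781,900 cutoff, so the full $7,550 applies.
Energy Efficiency Rebate: $481,250 is at or below the $775,700 threshold, so the full $10,790 applies.
Total: $6,116 + $7,550 + $10,790 = $24,456.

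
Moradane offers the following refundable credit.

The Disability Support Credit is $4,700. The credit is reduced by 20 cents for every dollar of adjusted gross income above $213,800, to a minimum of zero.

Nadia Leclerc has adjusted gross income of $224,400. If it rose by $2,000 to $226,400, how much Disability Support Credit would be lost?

At $224,400 — 20% of the $10,600 excess over $213,800 is $2,120; credit = $4,700 − $2,120 = $2,580.
At $226,400 — 20% of the $12,600 excess over $213,800 is $2,520; credit = $4,700 − $2,520 = $2,180.
Lost: $2,580 − $2,180 = $400.

$400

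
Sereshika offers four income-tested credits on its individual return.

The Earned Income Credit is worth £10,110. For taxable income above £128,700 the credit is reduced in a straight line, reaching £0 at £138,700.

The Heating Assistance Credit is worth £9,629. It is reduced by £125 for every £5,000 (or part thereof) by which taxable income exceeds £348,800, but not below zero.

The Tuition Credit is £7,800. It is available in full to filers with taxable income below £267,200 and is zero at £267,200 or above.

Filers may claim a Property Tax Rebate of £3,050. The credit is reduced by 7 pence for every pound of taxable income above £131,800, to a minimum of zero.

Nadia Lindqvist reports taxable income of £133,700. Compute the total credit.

Earned Income Credit: £133,700 is £5,000 into a £10,000 phase-out range, leaving 5,000/10,000 of the credit: £10,110 × 5,000/10,000 = £5,055.
Heating Assistance Credit: £133,700 is at or below the £348,800 threshold, so the full £9,629 applies.
Tuition Credit: £133,700 is below the £267,200 cutoff, so the full £7,800 applies.
Property Tax Rebate: 7% of the £1,900 excess over £131,800 is £133; credit = £3,050 − £133 = £2,917.
Total: £5,055 + £9,629 + £7,800 + £2,917 = £25,401.

£25,401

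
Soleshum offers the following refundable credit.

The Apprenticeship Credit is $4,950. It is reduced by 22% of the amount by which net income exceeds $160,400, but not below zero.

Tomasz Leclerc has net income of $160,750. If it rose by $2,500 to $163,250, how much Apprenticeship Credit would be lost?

$550

At $160,750 — 22% of the $350 excess over $160,400 is $77; credit = $4,950 − $77 = $4,873.
At $163,250 — 22% of the $2,850 excess over $160,400 is $627; credit = $4,950 − $627 = $4,323.
Lost: $4,873 − $4,323 = $550.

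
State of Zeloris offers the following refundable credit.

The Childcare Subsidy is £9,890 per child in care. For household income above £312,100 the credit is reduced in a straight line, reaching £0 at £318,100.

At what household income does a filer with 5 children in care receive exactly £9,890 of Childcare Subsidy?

Full credit = 5 × £9,890 = £49,450.
£9,890 is 9,890/49,450 of the full £49,450, so 39,560/49,450 of the £6,000 range has been used: income = £312,100 + £6,000 × 39,560/49,450 = £316,900.

£316,900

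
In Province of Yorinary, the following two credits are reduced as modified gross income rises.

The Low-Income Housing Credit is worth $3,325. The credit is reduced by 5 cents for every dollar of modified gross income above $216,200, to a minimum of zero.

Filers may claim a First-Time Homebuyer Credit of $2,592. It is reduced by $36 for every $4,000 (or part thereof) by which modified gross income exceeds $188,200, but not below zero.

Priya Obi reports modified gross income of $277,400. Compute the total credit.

Low-Income Housing Credit: 5% of the $61,200 excess over $216,200 is $3,060; credit = $3,325 − $3,060 = $265.
First-Time Homebuyer Credit: income exceeds $188,200 by $89,200, which is 23 full-or-partial $4,000 increments; reduction = 23 × $36 = $828, leaving $1,764.
Total: $265 + $1,764 = $2,029.

$2,029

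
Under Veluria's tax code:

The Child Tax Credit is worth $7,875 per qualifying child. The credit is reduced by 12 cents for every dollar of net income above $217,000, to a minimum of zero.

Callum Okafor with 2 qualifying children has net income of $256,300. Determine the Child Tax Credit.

Child Tax Credit: base = 2 × $7,875 = $15,750. 12% of the $39,300 excess over $217,000 is $4,716; credit = $15,750 − $4,716 = $11,034.

$11,034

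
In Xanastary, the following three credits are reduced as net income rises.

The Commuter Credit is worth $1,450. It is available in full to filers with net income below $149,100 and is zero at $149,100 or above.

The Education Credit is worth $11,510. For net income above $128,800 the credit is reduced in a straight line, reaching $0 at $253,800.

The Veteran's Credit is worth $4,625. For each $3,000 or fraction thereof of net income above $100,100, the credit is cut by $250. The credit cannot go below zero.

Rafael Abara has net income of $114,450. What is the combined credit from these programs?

$16,335

Commuter Credit: $114,450 is below the $149,100 cutoff, so the full $1,450 applies.
Education Credit: $114,450 is at or below the $128,800 threshold, so the full $11,510 applies.
Veteran's Credit: income exceeds $100,100 by $14,350, which is 5 full-or-partial $3,000 increments; reduction = 5 × $250 = $1,250, leaving $3,375.
Total: $1,450 + $11,510 + $3,375 = $16,335.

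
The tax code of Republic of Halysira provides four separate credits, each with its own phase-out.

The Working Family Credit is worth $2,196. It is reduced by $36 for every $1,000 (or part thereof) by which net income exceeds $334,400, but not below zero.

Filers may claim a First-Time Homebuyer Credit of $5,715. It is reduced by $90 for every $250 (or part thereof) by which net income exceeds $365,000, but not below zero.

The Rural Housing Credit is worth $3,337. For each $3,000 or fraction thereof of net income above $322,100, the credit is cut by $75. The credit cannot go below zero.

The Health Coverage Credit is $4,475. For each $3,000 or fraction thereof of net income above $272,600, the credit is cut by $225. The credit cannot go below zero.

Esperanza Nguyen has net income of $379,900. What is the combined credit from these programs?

Working Family Credit: income exceeds $334,400 by $45,500, which is 46 full-or-partial $1,000 increments; reduction = 46 × $36 = $1,656, leaving $540.
First-Time Homebuyer Credit: income exceeds $365,000 by $14,900, which is 60 full-or-partial $250 increments; reduction = 60 × $90 = $5,400, leaving $315.
Rural Housing Credit: income exceeds $322,100 by $57,800, which is 20 full-or-partial $3,000 increments; reduction = 20 × $75 = $1,500, leaving $1,837.
Health Coverage Credit: income exceeds $272,600 by $107,300 → 36 increments × $225 = $8,100 ≥ base, so the credit is $0.
Total: $540 + $315 + $1,837 + $0 = $2,692.

$2,692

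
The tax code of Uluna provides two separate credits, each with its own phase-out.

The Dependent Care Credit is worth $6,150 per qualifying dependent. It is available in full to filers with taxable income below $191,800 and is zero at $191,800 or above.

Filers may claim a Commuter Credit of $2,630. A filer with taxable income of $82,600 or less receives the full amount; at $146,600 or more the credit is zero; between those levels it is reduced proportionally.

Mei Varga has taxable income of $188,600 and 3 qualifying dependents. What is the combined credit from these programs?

Dependent Care Credit: base = 3 × $6,150 = $18,450. $188,600 is below the $191,800 cutoff, so the full $18,450 applies.
Commuter Credit: $188,600 is at or above $146,600, so the credit is $0.
Total: $18,450 + $0 = $18,450.

$18,450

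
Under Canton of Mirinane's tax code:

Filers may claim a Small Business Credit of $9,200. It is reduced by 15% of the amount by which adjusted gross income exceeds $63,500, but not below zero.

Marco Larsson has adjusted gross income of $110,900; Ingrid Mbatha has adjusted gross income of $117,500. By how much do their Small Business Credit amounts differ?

Marco ($110,900): Small Business Credit: 15% of the $47,400 excess over $63,500 is $7,110; credit = $9,200 − $7,110 = $2,090.
Ingrid ($117,500): Small Business Credit: 15% of the $54,000 excess over $63,500 is $8,100; credit = $9,200 − $8,100 = $1,100.
Difference: |$2,090 − $1,100| = $990.

$990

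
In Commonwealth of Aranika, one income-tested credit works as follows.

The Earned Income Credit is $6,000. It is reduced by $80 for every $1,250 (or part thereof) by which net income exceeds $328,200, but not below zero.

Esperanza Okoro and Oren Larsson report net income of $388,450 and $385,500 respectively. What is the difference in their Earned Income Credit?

Esperanza ($388,450): Earned Income Credit: income exceeds $328,200 by $60,250, which is 49 full-or-partial $1,250 increments; reduction = 49 × $80 = $3,920, leaving $2,080.
Oren ($385,500): Earned Income Credit: income exceeds $328,200 by $57,300, which is 46 full-or-partial $1,250 increments; reduction = 46 × $80 = $3,680, leaving $2,320.
Difference: |$2,080 − $2,320| = $240.

$240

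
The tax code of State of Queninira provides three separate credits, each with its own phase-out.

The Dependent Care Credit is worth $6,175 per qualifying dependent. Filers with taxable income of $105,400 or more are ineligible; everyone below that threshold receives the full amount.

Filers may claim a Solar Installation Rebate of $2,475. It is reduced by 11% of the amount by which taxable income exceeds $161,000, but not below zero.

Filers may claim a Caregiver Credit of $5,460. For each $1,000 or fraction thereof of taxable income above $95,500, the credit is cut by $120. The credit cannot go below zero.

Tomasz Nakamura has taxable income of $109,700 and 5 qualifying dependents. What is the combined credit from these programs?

Dependent Care Credit: base = 5 × $6,175 = $30,875. $109,700 meets or exceeds the $105,400 cutoff, so the credit is $0.
Solar Installation Rebate: $109,700 is at or below the $161,000 threshold, so the full $2,475 applies.
Caregiver Credit: income exceeds $95,500 by $14,200, which is 15 full-or-partial $1,000 increments; reduction = 15 × $120 = $1,800, leaving $3,660.
Total: $0 + $2,475 + $3,660 = $6,135.

$6,135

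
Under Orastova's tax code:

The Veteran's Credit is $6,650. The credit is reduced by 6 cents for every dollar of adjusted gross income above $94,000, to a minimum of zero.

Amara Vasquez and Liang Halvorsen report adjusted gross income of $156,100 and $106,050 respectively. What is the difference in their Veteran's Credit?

$3,003

Amara ($156,100): Veteran's Credit: 6% of the $62,100 excess over $94,000 is $3,726; credit = $6,650 − $3,726 = $2,924.
Liang ($106,050): Veteran's Credit: 6% of the $12,050 excess over $94,000 is $723; credit = $6,650 − $723 = $5,927.
Difference: |$2,924 − $5,927| = $3,003.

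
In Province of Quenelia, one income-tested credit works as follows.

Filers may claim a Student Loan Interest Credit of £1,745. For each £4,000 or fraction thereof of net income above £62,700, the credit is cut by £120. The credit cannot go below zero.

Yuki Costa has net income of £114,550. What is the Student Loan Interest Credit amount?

Student Loan Interest Credit: income exceeds £62,700 by £51,850, which is 13 full-or-partial £4,000 increments; reduction = 13 × £120 = £1,560, leaving £185.

£185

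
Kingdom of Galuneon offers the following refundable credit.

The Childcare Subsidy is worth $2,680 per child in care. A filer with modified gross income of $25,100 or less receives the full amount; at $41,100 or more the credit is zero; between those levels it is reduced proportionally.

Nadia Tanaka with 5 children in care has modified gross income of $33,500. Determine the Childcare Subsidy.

$6,365

Childcare Subsidy: base = 5 × $2,680 = $13,400. $33,500 is $8,400 into a $16,000 phase-out range, leaving 7,600/16,000 of the credit: $13,400 × 7,600/16,000 = $6,365.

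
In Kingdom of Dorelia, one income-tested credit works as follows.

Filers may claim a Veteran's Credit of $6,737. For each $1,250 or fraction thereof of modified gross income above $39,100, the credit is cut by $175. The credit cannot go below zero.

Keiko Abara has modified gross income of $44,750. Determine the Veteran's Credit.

$5,862

Veteran's Credit: income exceeds $39,100 by $5,650, which is 5 full-or-partial $1,250 increments; reduction = 5 × $175 = $875, leaving $5,862.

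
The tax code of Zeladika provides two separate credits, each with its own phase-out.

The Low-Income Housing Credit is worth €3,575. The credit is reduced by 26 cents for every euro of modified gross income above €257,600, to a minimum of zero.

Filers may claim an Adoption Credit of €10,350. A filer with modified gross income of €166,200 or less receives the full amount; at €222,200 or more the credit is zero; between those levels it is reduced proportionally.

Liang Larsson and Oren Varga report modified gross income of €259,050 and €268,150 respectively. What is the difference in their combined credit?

Liang (€259,050): Low-Income Housing Credit: 26% of the €1,450 excess over €257,600 is €377; credit = €3,575 − €377 = €3,198. Adoption Credit: €259,050 is at or above €222,200, so the credit is €0. total €3,198 + €0 = €3,198
Oren (€268,150): Low-Income Housing Credit: 26% of the €10,550 excess over €257,600 is €2,743; credit = €3,575 − €2,743 = €832. Adoption Credit: €268,150 is at or above €222,200, so the credit is €0. total €832 + €0 = €832
Difference: |€3,198 − €832| = €2,366.

€2,366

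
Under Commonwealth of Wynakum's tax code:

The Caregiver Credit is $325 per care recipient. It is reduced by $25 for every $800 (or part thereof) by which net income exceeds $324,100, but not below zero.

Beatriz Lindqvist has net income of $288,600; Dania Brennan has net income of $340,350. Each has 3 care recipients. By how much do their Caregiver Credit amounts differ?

Beatriz ($288,600): Caregiver Credit: base = 3 × $325 = $975. $288,600 is at or below the $324,100 threshold, so the full $975 applies.
Dania ($340,350): Caregiver Credit: base = 3 × $325 = $975. income exceeds $324,100 by $16,250, which is 21 full-or-partial $800 increments; reduction = 21 × $25 = $525, leaving $450.
Difference: |$975 − $450| = $525.

$525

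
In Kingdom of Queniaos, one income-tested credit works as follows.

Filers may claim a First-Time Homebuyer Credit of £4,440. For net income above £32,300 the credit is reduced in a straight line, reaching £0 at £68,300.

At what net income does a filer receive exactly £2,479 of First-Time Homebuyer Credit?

£2,479 is 2,479/4,440 of the full £4,440, so 1,961/4,440 of the £36,000 range has been used: income = £32,300 + £36,000 × 1,961/4,440 = £48,200.

£48,200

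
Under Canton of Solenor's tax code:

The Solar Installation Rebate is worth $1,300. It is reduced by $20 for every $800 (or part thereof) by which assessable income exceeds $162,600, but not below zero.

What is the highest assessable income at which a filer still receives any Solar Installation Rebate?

$213,800

After 64 increments the reduction is 64 × $20 = $1,280, leaving $20; one more increment wipes it out. Increment 64 ends at excess 64 × $800 = $51,200, so the highest qualifying income is $162,600 + $51,200 = $213,800.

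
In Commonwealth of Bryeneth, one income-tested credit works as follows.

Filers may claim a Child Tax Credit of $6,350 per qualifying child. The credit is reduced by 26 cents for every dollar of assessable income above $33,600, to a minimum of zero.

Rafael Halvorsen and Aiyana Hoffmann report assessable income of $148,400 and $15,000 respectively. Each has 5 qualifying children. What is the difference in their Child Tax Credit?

$29,848

Rafael ($148,400): Child Tax Credit: base = 5 × $6,350 = $31,750. 26% of the $114,800 excess over $33,600 is $29,848; credit = $31,750 − $29,848 = $1,902.
Aiyana ($15,000): Child Tax Credit: base = 5 × $6,350 = $31,750. $15,000 is at or below the $33,600 threshold, so the full $31,750 applies.
Difference: |$1,902 − $31,750| = $29,848.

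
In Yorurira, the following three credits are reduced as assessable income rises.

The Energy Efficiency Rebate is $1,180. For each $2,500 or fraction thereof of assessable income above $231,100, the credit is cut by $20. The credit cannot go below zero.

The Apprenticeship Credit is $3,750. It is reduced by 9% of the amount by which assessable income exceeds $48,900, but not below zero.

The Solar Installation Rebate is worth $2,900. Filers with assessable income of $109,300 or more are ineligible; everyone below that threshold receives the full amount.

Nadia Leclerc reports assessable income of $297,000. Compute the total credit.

$640

Energy Efficiency Rebate: income exceeds $231,100 by $65,900, which is 27 full-or-partial $2,500 increments; reduction = 27 × $20 = $540, leaving $640.
Apprenticeship Credit: 9% of the $248,100 excess over $48,900 is $22,329 ≥ base, so the credit is $0.
Solar Installation Rebate: $297,000 meets or exceeds the $109,300 cutoff, so the credit is $0.
Total: $640 + $0 + $0 = $640.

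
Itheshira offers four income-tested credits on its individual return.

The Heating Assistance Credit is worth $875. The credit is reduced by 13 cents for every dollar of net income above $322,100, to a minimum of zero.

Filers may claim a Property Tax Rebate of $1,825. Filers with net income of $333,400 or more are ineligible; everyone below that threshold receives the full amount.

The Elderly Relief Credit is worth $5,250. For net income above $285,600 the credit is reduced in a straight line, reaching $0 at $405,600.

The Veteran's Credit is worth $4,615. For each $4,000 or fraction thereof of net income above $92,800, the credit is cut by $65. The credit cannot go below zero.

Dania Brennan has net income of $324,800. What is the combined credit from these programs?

Heating Assistance Credit: 13% of the $2,700 excess over $322,100 is $351; credit = $875 − $351 = $524.
Property Tax Rebate: $324,800 is below the $333,400 cutoff, so the full $1,825 applies.
Elderly Relief Credit: $324,800 is $39,200 into a $120,000 phase-out range, leaving 80,800/120,000 of the credit: $5,250 × 80,800/120,000 = $3,535.
Veteran's Credit: income exceeds $92,800 by $232,000, which is 58 full-or-partial $4,000 increments; reduction = 58 × $65 = $3,770, leaving $845.
Total: $524 + $1,825 + $3,535 + $845 = $6,729.

$6,729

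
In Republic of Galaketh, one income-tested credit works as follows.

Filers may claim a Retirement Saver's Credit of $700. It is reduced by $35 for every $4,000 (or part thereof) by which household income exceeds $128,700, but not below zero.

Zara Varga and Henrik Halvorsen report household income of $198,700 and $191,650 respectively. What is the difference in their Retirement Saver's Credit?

Zara ($198,700): Retirement Saver's Credit: income exceeds $128,700 by $70,000, which is 18 full-or-partial $4,000 increments; reduction = 18 × $35 = $630, leaving $70.
Henrik ($191,650): Retirement Saver's Credit: income exceeds $128,700 by $62,950, which is 16 full-or-partial $4,000 increments; reduction = 16 × $35 = $560, leaving $140.
Difference: |$70 − $140| = $70.

$70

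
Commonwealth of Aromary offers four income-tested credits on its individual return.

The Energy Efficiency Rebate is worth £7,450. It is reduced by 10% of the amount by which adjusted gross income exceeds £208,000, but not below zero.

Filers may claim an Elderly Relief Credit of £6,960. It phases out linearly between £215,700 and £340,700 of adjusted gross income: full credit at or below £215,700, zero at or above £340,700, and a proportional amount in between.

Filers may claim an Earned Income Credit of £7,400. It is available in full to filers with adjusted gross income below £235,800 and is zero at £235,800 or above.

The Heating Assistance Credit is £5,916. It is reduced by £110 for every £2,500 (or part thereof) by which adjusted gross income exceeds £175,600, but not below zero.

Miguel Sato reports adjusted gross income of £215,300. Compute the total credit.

£25,236

Energy Efficiency Rebate: 10% of the £7,300 excess over £208,000 is £730; credit = £7,450 − £730 = £6,720.
Elderly Relief Credit: £215,300 is at or below the £215,700 threshold, so the full £6,960 applies.
Earned Income Credit: £215,300 is below the £235,800 cutoff, so the full £7,400 applies.
Heating Assistance Credit: income exceeds £175,600 by £39,700, which is 16 full-or-partial £2,500 increments; reduction = 16 × £110 = £1,760, leaving £4,156.
Total: £6,720 + £6,960 + £7,400 + £4,156 = £25,236.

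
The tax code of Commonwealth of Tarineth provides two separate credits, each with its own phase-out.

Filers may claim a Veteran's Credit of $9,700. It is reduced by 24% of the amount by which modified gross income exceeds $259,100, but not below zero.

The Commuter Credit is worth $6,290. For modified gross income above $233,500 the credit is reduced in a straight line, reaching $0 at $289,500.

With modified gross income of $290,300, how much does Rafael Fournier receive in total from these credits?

Veteran's Credit: 24% of the $31,200 excess over $259,100 is $7,488; credit = $9,700 − $7,488 = $2,212.
Commuter Credit: $290,300 is at or above $289,500, so the credit is $0.
Total: $2,212 + $0 = $2,212.

$2,212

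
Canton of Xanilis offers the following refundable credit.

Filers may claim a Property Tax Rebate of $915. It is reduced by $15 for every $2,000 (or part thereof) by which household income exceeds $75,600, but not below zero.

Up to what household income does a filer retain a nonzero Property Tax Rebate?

After 60 increments the reduction is 60 × $15 = $900, leaving $15; one more increment wipes it out. Increment 60 ends at excess 60 × $2,000 = $120,000, so the highest qualifying income is $75,600 + $120,000 = $195,600.

$195,600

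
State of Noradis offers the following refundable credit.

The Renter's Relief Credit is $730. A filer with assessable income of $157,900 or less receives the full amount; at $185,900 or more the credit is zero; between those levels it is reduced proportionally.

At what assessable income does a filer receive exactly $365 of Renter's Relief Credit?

$171,900

$365 is 365/730 of the full $730, so 365/730 of the $28,000 range has been used: income = $157,900 + $28,000 × 365/730 = $171,900.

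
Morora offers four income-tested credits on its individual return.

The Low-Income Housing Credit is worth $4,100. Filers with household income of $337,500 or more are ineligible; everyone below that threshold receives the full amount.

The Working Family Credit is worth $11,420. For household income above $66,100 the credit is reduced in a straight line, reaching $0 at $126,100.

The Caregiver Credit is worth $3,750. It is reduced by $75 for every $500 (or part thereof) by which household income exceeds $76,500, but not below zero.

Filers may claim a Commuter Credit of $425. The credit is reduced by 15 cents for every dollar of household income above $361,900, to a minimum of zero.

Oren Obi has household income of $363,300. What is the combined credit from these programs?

Low-Income Housing Credit: $363,300 meets or exceeds the $337,500 cutoff, so the credit is $0.
Working Family Credit: $363,300 is at or above $126,100, so the credit is $0.
Caregiver Credit: income exceeds $76,500 by $286,800 → 574 increments × $75 = $43,050 ≥ base, so the credit is $0.
Commuter Credit: 15% of the $1,400 excess over $361,900 is $210; credit = $425 − $210 = $215.
Total: $0 + $0 + $0 + $215 = $215.

$215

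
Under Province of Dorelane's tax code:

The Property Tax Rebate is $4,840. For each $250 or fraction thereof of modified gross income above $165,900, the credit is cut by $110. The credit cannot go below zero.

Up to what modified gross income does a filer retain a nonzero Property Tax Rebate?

$176,650

After 43 increments the reduction is 43 × $110 = $4,730, leaving $110; one more increment wipes it out. Increment 43 ends at excess 43 × $250 = $10,750, so the highest qualifying income is $165,900 + $10,750 = $176,650.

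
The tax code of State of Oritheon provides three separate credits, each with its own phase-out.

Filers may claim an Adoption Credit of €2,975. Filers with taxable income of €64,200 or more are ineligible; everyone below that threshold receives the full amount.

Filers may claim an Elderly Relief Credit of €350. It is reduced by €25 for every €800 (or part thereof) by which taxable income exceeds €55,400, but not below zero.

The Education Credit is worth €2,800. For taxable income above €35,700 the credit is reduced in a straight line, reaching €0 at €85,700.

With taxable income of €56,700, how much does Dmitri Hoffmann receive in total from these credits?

Adoption Credit: €56,700 is below the €64,200 cutoff, so the full €2,975 applies.
Elderly Relief Credit: income exceeds €55,400 by €1,300, which is 2 full-or-partial €800 increments; reduction = 2 × €25 = €50, leaving €300.
Education Credit: €56,700 is €21,000 into a €50,000 phase-out range, leaving 29,000/50,000 of the credit: €2,800 × 29,000/50,000 = €1,624.
Total: €2,975 + €300 + €1,624 = €4,899.

€4,899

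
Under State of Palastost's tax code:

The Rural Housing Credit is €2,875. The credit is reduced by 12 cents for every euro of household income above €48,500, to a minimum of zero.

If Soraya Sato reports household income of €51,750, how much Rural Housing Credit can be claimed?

Rural Housing Credit: 12% of the €3,250 excess over €48,500 is €390; credit = €2,875 − €390 = €2,485.

€2,485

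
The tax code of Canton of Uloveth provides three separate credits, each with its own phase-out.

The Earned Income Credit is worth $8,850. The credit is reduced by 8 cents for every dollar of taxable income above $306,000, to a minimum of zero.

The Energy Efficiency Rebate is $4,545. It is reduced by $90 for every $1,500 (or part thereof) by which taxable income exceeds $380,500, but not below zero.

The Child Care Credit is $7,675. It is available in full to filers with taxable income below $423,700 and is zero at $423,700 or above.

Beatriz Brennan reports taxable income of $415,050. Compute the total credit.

Earned Income Credit: 8% of the $109,050 excess over $306,000 is $8,724; credit = $8,850 − $8,724 = $126.
Energy Efficiency Rebate: income exceeds $380,500 by $34,550, which is 24 full-or-partial $1,500 increments; reduction = 24 × $90 = $2,160, leaving $2,385.
Child Care Credit: $415,050 is below the $423,700 cutoff, so the full $7,675 applies.
Total: $126 + $2,385 + $7,675 = $10,186.

$10,186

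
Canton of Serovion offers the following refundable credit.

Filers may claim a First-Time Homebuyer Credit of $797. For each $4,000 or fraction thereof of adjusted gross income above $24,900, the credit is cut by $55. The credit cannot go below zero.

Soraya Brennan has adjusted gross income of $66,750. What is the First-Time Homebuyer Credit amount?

$192

First-Time Homebuyer Credit: income exceeds $24,900 by $41,850, which is 11 full-or-partial $4,000 increments; reduction = 11 × $55 = $605, leaving $192.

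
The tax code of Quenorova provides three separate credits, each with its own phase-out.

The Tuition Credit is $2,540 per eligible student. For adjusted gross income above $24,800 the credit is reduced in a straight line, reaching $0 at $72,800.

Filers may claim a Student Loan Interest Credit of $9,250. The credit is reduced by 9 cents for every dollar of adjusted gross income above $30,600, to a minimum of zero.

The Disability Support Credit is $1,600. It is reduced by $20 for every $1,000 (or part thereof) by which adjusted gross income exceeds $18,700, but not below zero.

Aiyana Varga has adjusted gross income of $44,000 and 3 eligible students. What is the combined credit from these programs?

$13,696

Tuition Credit: base = 3 × $2,540 = $7,620. $44,000 is $19,200 into a $48,000 phase-out range, leaving 28,800/48,000 of the credit: $7,620 × 28,800/48,000 = $4,572.
Student Loan Interest Credit: 9% of the $13,400 excess over $30,600 is $1,206; credit = $9,250 − $1,206 = $8,044.
Disability Support Credit: income exceeds $18,700 by $25,300, which is 26 full-or-partial $1,000 increments; reduction = 26 × $20 = $520, leaving $1,080.
Total: $4,572 + $8,044 + $1,080 = $13,696.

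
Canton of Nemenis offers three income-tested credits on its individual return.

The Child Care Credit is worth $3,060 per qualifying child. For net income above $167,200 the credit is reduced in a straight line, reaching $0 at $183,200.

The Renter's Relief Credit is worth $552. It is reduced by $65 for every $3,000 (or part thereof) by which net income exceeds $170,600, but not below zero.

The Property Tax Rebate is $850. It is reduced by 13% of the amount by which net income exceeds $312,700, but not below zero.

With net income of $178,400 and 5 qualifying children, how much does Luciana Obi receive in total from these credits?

$5,797

Child Care Credit: base = 5 × $3,060 = $15,300. $178,400 is $11,200 into a $16,000 phase-out range, leaving 4,800/16,000 of the credit: $15,300 × 4,800/16,000 = $4,590.
Renter's Relief Credit: income exceeds $170,600 by $7,800, which is 3 full-or-partial $3,000 increments; reduction = 3 × $65 = $195, leaving $357.
Property Tax Rebate: $178,400 is at or below the $312,700 threshold, so the full $850 applies.
Total: $4,590 + $357 + $850 = $5,797.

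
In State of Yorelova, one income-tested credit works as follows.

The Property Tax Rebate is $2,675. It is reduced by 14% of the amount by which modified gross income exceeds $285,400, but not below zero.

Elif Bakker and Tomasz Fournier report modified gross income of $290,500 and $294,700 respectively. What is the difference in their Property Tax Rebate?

Elif ($290,500): Property Tax Rebate: 14% of the $5,100 excess over $285,400 is $714; credit = $2,675 − $714 = $1,961.
Tomasz ($294,700): Property Tax Rebate: 14% of the $9,300 excess over $285,400 is $1,302; credit = $2,675 − $1,302 = $1,373.
Difference: |$1,961 − $1,373| = $588.

$588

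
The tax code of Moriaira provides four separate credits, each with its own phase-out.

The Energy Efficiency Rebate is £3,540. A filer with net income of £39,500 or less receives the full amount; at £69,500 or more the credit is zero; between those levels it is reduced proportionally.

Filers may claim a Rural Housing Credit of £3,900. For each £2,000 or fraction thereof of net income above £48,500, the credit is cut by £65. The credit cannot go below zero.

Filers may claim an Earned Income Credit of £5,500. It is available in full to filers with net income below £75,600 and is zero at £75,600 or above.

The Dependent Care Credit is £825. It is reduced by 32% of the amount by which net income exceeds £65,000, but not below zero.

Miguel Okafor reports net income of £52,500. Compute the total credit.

£12,101

Energy Efficiency Rebate: £52,500 is £13,000 into a £30,000 phase-out range, leaving 17,000/30,000 of the credit: £3,540 × 17,000/30,000 = £2,006.
Rural Housing Credit: income exceeds £48,500 by £4,000, which is 2 full-or-partial £2,000 increments; reduction = 2 × £65 = £130, leaving £3,770.
Earned Income Credit: £52,500 is below the £75,600 cutoff, so the full £5,500 applies.
Dependent Care Credit: £52,500 is at or below the £65,000 threshold, so the full £825 applies.
Total: £2,006 + £3,770 + £5,500 + £825 = £12,101.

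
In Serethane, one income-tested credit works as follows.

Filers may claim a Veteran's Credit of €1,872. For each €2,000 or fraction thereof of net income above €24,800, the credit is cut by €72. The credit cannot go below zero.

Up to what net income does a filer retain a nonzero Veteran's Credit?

After 25 increments the reduction is 25 × €72 = €1,800, leaving €72; one more increment wipes it out. Increment 25 ends at excess 25 × €2,000 = €50,000, so the highest qualifying income is €24,800 + €50,000 = €74,800.

€74,800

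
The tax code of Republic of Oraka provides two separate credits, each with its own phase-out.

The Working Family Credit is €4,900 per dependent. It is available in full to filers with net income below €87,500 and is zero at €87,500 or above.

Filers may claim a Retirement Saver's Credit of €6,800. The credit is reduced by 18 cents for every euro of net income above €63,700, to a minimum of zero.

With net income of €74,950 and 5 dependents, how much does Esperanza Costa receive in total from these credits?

€29,275

Working Family Credit: base = 5 × €4,900 = €24,500. €74,950 is below the €87,500 cutoff, so the full €24,500 applies.
Retirement Saver's Credit: 18% of the €11,250 excess over €63,700 is €2,025; credit = €6,800 − €2,025 = €4,775.
Total: €24,500 + €4,775 = €29,275.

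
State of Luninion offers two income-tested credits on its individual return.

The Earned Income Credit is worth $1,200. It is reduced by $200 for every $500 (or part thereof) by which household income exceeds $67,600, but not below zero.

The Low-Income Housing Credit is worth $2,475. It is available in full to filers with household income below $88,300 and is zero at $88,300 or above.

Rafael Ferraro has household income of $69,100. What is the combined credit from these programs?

Earned Income Credit: income exceeds $67,600 by $1,500, which is 3 full-or-partial $500 increments; reduction = 3 × $200 = $600, leaving $600.
Low-Income Housing Credit: $69,100 is below the $88,300 cutoff, so the full $2,475 applies.
Total: $600 + $2,475 = $3,075.

$3,075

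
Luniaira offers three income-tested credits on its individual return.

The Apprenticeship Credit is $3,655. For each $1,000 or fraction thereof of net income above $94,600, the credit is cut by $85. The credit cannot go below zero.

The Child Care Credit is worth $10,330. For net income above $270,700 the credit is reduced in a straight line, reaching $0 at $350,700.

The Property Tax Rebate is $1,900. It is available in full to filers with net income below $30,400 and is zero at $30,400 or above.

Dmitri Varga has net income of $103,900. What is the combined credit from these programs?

Apprenticeship Credit: income exceeds $94,600 by $9,300, which is 10 full-or-partial $1,000 increments; reduction = 10 × $85 = $850, leaving $2,805.
Child Care Credit: $103,900 is at or below the $270,700 threshold, so the full $10,330 applies.
Property Tax Rebate: $103,900 meets or exceeds the $30,400 cutoff, so the credit is $0.
Total: $2,805 + $10,330 + $0 = $13,135.

$13,135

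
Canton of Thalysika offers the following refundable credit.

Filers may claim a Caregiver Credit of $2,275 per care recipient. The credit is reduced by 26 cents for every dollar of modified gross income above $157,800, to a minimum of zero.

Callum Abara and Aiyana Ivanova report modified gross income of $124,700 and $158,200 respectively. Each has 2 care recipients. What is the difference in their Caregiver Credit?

Callum ($124,700): Caregiver Credit: base = 2 × $2,275 = $4,550. $124,700 is at or below the $157,800 threshold, so the full $4,550 applies.
Aiyana ($158,200): Caregiver Credit: base = 2 × $2,275 = $4,550. 26% of the $400 excess over $157,800 is $104; credit = $4,550 − $104 = $4,446.
Difference: |$4,550 − $4,446| = $104.

$104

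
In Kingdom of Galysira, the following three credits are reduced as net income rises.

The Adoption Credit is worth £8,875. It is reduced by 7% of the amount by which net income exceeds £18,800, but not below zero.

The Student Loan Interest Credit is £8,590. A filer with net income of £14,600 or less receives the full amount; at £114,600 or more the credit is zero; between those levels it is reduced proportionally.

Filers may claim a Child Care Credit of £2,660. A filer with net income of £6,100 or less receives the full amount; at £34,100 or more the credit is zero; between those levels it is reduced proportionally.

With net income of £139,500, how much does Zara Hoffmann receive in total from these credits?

Adoption Credit: 7% of the £120,700 excess over £18,800 is £8,449; credit = £8,875 − £8,449 = £426.
Student Loan Interest Credit: £139,500 is at or above £114,600, so the credit is £0.
Child Care Credit: £139,500 is at or above £34,100, so the credit is £0.
Total: £426 + £0 + £0 = £426.

£426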